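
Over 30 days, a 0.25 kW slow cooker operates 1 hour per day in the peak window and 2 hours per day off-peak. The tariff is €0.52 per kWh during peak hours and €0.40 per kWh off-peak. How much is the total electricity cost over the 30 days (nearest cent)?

€9.90

Peak energy = 0.25 kW × 1 h × 30 = 7.5 kWh
Off-peak energy = 0.25 kW × 2 h × 30 = 15 kWh
Cost = 7.5 × €0.52 + 15 × €0.40 = €3.9 + €6 = €9.90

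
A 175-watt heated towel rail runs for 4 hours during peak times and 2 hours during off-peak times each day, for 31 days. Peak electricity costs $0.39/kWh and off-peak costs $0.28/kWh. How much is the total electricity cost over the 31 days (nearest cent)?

Peak energy = 0.175 kW × 4 h × 31 = 21.7 kWh
Off-peak energy = 0.175 kW × 2 h × 31 = 10.85 kWh
Cost = 21.7 × $0.39 + 10.85 × $0.28 = $8.463 + $3.038 = $11.50

$11.50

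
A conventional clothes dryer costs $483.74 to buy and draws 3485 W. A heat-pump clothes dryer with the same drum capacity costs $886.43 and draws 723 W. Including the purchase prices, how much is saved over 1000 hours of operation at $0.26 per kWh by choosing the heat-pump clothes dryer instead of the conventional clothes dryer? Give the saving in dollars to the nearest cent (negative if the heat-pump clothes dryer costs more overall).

conventional clothes dryer: $483.74 + (3485/1000) kW × 1000 h × $0.26 = $483.74 + $906.1 = $1389.84
heat-pump clothes dryer: $886.43 + (723/1000) kW × 1000 h × $0.26 = $886.43 + $187.98 = $1074.41
Saving = $1389.84 − $1074.41 = $315.43

$315.43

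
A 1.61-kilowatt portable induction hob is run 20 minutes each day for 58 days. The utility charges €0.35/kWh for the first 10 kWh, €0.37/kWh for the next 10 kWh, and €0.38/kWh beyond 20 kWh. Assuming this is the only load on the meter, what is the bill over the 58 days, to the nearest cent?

Runtime = 20 min × 58 = 1160 min = 19.333333… h
Energy = 1.61 kW × 19.333333… h = 31.126666… kWh
Tier 1 (0–10 kWh): 10 × €0.35 = €3.5
Tier 2 (10–20 kWh): 10 × €0.37 = €3.7
Above 20 kWh: 11.126666… × €0.38 = €4.228133…
Bill = €11.43

€11.43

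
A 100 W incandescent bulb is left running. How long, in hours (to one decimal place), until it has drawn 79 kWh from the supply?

Hours = 79 kWh ÷ 0.1 kW = 790.0 h

790.0 h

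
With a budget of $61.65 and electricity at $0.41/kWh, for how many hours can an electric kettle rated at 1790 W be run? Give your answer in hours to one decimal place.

Energy available = $61.65 ÷ $0.41/kWh = 150.3659 kWh
Hours = 150.3659 kWh ÷ 1.79 kW = 84.0 h

84.0 h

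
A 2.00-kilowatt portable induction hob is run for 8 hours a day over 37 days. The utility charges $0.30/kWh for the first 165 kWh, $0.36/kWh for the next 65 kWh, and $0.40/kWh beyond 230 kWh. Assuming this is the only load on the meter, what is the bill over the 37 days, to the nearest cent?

Runtime = 8 h/day × 37 days = 296 h
Energy = 2 kW × 296 h = 592 kWh
Tier 1 (0–165 kWh): 165 × $0.30 = $49.5
Tier 2 (165–230 kWh): 65 × $0.36 = $23.4
Above 230 kWh: 362 × $0.40 = $144.8
Bill = $217.70

$217.70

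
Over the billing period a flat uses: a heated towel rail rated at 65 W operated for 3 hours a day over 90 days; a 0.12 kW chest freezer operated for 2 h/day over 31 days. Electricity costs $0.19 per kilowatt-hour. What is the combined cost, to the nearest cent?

$4.75

heated towel rail: Runtime = 3 h/day × 90 days = 270 h
heated towel rail: 0.065 kW × 270 h = 17.55 kWh
chest freezer: Runtime = 2 h/day × 31 days = 62 h
chest freezer: 0.12 kW × 62 h = 7.44 kWh
Total energy = 24.99 kWh
Cost = 24.99 × $0.19 = $4.75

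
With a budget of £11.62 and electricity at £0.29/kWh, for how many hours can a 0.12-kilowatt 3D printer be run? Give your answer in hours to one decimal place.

Energy available = £11.62 ÷ £0.29/kWh = 40.069 kWh
Hours = 40.069 kWh ÷ 0.12 kW = 333.9 h

333.9 h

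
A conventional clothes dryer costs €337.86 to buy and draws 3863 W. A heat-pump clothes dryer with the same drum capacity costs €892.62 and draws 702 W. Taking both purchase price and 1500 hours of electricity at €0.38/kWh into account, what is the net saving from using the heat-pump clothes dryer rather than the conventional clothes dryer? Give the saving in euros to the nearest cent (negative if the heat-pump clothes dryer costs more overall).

conventional clothes dryer: €337.86 + (3863/1000) kW × 1500 h × €0.38 = €337.86 + €2201.91 = €2539.77
heat-pump clothes dryer: €892.62 + (702/1000) kW × 1500 h × €0.38 = €892.62 + €400.14 = €1292.76
Saving = €2539.77 − €1292.76 = €1247.01

€1247.01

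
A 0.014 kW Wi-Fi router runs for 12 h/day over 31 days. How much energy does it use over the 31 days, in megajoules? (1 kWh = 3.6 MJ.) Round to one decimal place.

Runtime = 12 h/day × 31 days = 372 h
Energy = 0.014 kW × 372 h = 5.208 kWh
= 5.208 × 3.6 MJ = 18.7 MJ

18.7 MJ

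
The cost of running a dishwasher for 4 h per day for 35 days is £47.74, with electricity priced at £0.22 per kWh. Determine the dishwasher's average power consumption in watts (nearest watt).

Energy = £47.74 ÷ £0.22/kWh = 217 kWh
Runtime = 4 h/day × 35 days = 140 h
Power = 217 kWh ÷ 140 h = 1.55 kW = 1550 W

1550 W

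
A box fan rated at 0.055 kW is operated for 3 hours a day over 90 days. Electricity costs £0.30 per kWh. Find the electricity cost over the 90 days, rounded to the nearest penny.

£4.46

Runtime = 3 h/day × 90 days = 270 h
Energy = 0.055 kW × 270 h = 14.85 kWh
Cost = 14.85 kWh × £0.30/kWh = £4.46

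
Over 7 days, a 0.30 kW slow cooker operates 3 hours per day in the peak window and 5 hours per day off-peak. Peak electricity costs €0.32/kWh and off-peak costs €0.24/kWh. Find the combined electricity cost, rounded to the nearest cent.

€4.54

Peak energy = 0.3 kW × 3 h × 7 = 6.3 kWh
Off-peak energy = 0.3 kW × 5 h × 7 = 10.5 kWh
Cost = 6.3 × €0.32 + 10.5 × €0.24 = €2.016 + €2.52 = €4.54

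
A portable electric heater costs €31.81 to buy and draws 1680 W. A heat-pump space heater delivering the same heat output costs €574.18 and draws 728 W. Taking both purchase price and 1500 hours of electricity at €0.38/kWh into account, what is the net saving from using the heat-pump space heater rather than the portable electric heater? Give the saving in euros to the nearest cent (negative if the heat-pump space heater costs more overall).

€0.27

portable electric heater: €31.81 + (1680/1000) kW × 1500 h × €0.38 = €31.81 + €957.6 = €989.41
heat-pump space heater: €574.18 + (728/1000) kW × 1500 h × €0.38 = €574.18 + €414.96 = €989.14
Saving = €989.41 − €989.14 = €0.27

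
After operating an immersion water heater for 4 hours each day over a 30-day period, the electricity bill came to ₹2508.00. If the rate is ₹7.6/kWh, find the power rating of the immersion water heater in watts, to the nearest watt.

Energy = ₹2508.00 ÷ ₹7.6/kWh = 330 kWh
Runtime = 4 h/day × 30 days = 120 h
Power = 330 kWh ÷ 120 h = 2.75 kW = 2750 W

2750 W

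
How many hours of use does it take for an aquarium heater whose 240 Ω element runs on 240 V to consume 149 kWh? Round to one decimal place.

620.8 h

Power = V²/R = 240²/240 = 240 W = 0.24 kW
Hours = 149 kWh ÷ 0.24 kW = 620.8 h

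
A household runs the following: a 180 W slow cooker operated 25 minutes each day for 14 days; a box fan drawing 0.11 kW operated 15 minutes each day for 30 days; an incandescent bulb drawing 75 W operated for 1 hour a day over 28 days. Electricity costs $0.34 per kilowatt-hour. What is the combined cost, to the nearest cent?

$1.35

slow cooker: Runtime = 25 min × 14 = 350 min = 5.833333… h
slow cooker: 0.18 kW × 5.833333… h = 1.05 kWh
box fan: Runtime = 15 min × 30 = 450 min = 7.5 h
box fan: 0.11 kW × 7.5 h = 0.825 kWh
incandescent bulb: Runtime = 1 h/day × 28 days = 28 h
incandescent bulb: 0.075 kW × 28 h = 2.1 kWh
Total energy = 3.975 kWh
Cost = 3.975 × $0.34 = $1.35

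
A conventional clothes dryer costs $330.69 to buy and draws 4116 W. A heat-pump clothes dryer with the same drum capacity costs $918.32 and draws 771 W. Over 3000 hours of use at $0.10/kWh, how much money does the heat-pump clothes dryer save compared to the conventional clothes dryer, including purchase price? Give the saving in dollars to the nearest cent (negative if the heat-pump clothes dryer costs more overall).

$415.87

conventional clothes dryer: $330.69 + (4116/1000) kW × 3000 h × $0.10 = $330.69 + $1234.8 = $1565.49
heat-pump clothes dryer: $918.32 + (771/1000) kW × 3000 h × $0.10 = $918.32 + $231.3 = $1149.62
Saving = $1565.49 − $1149.62 = $415.87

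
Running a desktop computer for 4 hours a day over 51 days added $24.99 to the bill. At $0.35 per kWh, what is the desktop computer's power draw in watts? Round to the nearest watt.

350 W

Energy = $24.99 ÷ $0.35/kWh = 71.4 kWh
Runtime = 4 h/day × 51 days = 204 h
Power = 71.4 kWh ÷ 204 h = 0.35 kW = 350 W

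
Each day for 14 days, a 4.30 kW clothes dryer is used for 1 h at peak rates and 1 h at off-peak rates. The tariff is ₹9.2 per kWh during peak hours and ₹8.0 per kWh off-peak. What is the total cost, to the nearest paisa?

Peak energy = 4.3 kW × 1 h × 14 = 60.2 kWh
Off-peak energy = 4.3 kW × 1 h × 14 = 60.2 kWh
Cost = 60.2 × ₹9.2 + 60.2 × ₹8.0 = ₹553.84 + ₹481.6 = ₹1035.44

₹1035.44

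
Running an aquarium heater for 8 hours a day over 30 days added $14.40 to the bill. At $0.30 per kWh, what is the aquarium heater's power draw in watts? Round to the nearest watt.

200 W

Energy = $14.40 ÷ $0.30/kWh = 48 kWh
Runtime = 8 h/day × 30 days = 240 h
Power = 48 kWh ÷ 240 h = 0.2 kW = 200 W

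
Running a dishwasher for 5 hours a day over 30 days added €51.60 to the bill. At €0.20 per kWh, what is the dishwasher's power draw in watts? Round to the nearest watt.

Energy = €51.60 ÷ €0.20/kWh = 258 kWh
Runtime = 5 h/day × 30 days = 150 h
Power = 258 kWh ÷ 150 h = 1.72 kW = 1720 W

1720 W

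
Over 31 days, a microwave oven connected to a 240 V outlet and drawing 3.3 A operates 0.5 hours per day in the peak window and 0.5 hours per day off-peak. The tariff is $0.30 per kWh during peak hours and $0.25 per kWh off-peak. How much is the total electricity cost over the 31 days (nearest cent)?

Power = 3.3 A × 240 V = 792 W = 0.792 kW
Peak energy = 0.792 kW × 0.5 h × 31 = 12.276 kWh
Off-peak energy = 0.792 kW × 0.5 h × 31 = 12.276 kWh
Cost = 12.276 × $0.30 + 12.276 × $0.25 = $3.6828 + $3.069 = $6.75

$6.75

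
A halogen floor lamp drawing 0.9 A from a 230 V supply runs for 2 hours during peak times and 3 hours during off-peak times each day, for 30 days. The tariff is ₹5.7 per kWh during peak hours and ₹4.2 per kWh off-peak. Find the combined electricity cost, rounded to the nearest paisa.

₹149.04

Power = 0.9 A × 230 V = 207 W = 0.207 kW
Peak energy = 0.207 kW × 2 h × 30 = 12.42 kWh
Off-peak energy = 0.207 kW × 3 h × 30 = 18.63 kWh
Cost = 12.42 × ₹5.7 + 18.63 × ₹4.2 = ₹70.794 + ₹78.246 = ₹149.04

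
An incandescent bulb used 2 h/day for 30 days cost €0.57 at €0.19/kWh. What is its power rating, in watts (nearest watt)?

Energy = €0.57 ÷ €0.19/kWh = 3 kWh
Runtime = 2 h/day × 30 days = 60 h
Power = 3 kWh ÷ 60 h = 0.05 kW = 50 W

50 W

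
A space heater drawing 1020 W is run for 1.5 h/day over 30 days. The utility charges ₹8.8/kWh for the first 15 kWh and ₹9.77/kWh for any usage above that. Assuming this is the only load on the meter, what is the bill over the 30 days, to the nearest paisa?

Runtime = 1.5 h/day × 30 days = 45 h
Energy = 1.02 kW × 45 h = 45.9 kWh
Tier 1 (0–15 kWh): 15 × ₹8.8 = ₹132
Above 15 kWh: 30.9 × ₹9.77 = ₹301.893
Bill = ₹433.89

₹433.89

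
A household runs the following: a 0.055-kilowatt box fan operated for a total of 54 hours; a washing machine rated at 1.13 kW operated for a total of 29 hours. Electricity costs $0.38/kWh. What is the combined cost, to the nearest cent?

box fan: 0.055 kW × 54 h = 2.97 kWh
washing machine: 1.13 kW × 29 h = 32.77 kWh
Total energy = 35.74 kWh
Cost = 35.74 × $0.38 = $13.58

$13.58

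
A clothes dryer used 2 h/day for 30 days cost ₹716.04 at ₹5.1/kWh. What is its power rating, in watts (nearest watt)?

2340 W

Energy = ₹716.04 ÷ ₹5.1/kWh = 140.4 kWh
Runtime = 2 h/day × 30 days = 60 h
Power = 140.4 kWh ÷ 60 h = 2.34 kW = 2340 W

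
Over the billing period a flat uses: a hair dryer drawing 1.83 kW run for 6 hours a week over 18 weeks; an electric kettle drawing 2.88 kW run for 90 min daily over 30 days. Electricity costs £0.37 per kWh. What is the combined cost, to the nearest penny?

£121.08

hair dryer: Runtime = 6 h/week × 18 weeks = 108 h
hair dryer: 1.83 kW × 108 h = 197.64 kWh
electric kettle: Runtime = 90 min × 30 = 2700 min = 45 h
electric kettle: 2.88 kW × 45 h = 129.6 kWh
Total energy = 327.24 kWh
Cost = 327.24 × £0.37 = £121.08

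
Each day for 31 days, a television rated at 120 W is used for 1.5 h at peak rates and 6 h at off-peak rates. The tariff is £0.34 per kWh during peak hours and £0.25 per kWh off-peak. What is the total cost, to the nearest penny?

£7.48

Peak energy = 0.12 kW × 1.5 h × 31 = 5.58 kWh
Off-peak energy = 0.12 kW × 6 h × 31 = 22.32 kWh
Cost = 5.58 × £0.34 + 22.32 × £0.25 = £1.8972 + £5.58 = £7.48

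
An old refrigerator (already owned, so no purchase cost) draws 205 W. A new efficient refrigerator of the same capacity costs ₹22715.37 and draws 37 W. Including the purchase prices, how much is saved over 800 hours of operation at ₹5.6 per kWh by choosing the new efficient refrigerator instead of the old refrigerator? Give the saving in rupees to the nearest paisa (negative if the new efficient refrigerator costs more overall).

old refrigerator: ₹0.00 + (205/1000) kW × 800 h × ₹5.6 = ₹0.00 + ₹918.4 = ₹918.4
new efficient refrigerator: ₹22715.37 + (37/1000) kW × 800 h × ₹5.6 = ₹22715.37 + ₹165.76 = ₹22881.13
Saving = ₹918.4 − ₹22881.13 = −₹21962.73

-₹21962.73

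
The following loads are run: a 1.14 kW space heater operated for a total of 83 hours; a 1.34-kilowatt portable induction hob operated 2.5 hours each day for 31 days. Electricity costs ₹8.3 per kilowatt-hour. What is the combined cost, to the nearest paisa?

₹1647.30

space heater: 1.14 kW × 83 h = 94.62 kWh
portable induction hob: Runtime = 2.5 h/day × 31 days = 77.5 h
portable induction hob: 1.34 kW × 77.5 h = 103.85 kWh
Total energy = 198.47 kWh
Cost = 198.47 × ₹8.3 = ₹1647.30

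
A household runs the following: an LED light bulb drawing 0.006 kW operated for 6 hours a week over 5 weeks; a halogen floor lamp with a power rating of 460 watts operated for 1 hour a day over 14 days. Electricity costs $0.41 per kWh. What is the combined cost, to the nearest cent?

LED light bulb: Runtime = 6 h/week × 5 weeks = 30 h
LED light bulb: 0.006 kW × 30 h = 0.18 kWh
halogen floor lamp: Runtime = 1 h/day × 14 days = 14 h
halogen floor lamp: 0.46 kW × 14 h = 6.44 kWh
Total energy = 6.62 kWh
Cost = 6.62 × $0.41 = $2.71

$2.71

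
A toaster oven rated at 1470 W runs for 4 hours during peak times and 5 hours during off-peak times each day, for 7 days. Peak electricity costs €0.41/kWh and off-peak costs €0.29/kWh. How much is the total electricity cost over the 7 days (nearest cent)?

€31.80

Peak energy = 1.47 kW × 4 h × 7 = 41.16 kWh
Off-peak energy = 1.47 kW × 5 h × 7 = 51.45 kWh
Cost = 41.16 × €0.41 + 51.45 × €0.29 = €16.8756 + €14.9205 = €31.80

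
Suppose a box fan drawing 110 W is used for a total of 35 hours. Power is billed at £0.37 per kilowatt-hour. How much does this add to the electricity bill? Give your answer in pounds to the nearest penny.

Energy = 0.11 kW × 35 h = 3.85 kWh
Cost = 3.85 kWh × £0.37/kWh = £1.42

£1.42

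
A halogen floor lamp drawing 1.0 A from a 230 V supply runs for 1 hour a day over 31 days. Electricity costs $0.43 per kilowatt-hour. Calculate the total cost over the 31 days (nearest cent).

$3.07

Power = 1.0 A × 230 V = 230 W = 0.23 kW
Runtime = 1 h/day × 31 days = 31 h
Energy = 0.23 kW × 31 h = 7.13 kWh
Cost = 7.13 kWh × $0.43/kWh = $3.07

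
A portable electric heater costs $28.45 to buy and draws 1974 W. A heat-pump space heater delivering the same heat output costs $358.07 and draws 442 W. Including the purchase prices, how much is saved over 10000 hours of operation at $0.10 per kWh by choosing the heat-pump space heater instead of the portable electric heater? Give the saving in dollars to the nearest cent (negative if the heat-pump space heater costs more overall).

portable electric heater: $28.45 + (1974/1000) kW × 10000 h × $0.10 = $28.45 + $1974 = $2002.45
heat-pump space heater: $358.07 + (442/1000) kW × 10000 h × $0.10 = $358.07 + $442 = $800.07
Saving = $2002.45 − $800.07 = $1202.38

$1202.38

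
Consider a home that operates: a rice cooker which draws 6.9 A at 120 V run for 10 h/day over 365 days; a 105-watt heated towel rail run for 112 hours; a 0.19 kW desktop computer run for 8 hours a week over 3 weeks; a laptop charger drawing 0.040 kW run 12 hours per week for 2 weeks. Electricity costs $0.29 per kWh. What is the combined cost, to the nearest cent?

$881.45

rice cooker: Power = 6.9 A × 120 V = 828 W = 0.828 kW
rice cooker: Runtime = 10 h/day × 365 days = 3650 h
rice cooker: 0.828 kW × 3650 h = 3022.2 kWh
heated towel rail: 0.105 kW × 112 h = 11.76 kWh
desktop computer: Runtime = 8 h/week × 3 weeks = 24 h
desktop computer: 0.19 kW × 24 h = 4.56 kWh
laptop charger: Runtime = 12 h/week × 2 weeks = 24 h
laptop charger: 0.04 kW × 24 h = 0.96 kWh
Total energy = 3039.48 kWh
Cost = 3039.48 × $0.29 = $881.45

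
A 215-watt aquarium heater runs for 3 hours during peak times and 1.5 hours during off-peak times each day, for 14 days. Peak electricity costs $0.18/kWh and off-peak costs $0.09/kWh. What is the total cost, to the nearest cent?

Peak energy = 0.215 kW × 3 h × 14 = 9.03 kWh
Off-peak energy = 0.215 kW × 1.5 h × 14 = 4.515 kWh
Cost = 9.03 × $0.18 + 4.515 × $0.09 = $1.6254 + $0.40635 = $2.03

$2.03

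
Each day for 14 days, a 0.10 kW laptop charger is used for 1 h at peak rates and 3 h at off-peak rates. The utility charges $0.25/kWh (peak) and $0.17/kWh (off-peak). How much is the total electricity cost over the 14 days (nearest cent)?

Peak energy = 0.1 kW × 1 h × 14 = 1.4 kWh
Off-peak energy = 0.1 kW × 3 h × 14 = 4.2 kWh
Cost = 1.4 × $0.25 + 4.2 × $0.17 = $0.35 + $0.714 = $1.06

$1.06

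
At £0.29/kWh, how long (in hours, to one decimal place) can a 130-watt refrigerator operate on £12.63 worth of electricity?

Energy available = £12.63 ÷ £0.29/kWh = 43.5517 kWh
Hours = 43.5517 kWh ÷ 0.13 kW = 335.0 h

335.0 h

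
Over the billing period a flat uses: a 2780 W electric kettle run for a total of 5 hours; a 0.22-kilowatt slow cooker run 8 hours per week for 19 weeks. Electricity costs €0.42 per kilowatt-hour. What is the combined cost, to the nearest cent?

€19.88

electric kettle: 2.78 kW × 5 h = 13.9 kWh
slow cooker: Runtime = 8 h/week × 19 weeks = 152 h
slow cooker: 0.22 kW × 152 h = 33.44 kWh
Total energy = 47.34 kWh
Cost = 47.34 × €0.42 = €19.88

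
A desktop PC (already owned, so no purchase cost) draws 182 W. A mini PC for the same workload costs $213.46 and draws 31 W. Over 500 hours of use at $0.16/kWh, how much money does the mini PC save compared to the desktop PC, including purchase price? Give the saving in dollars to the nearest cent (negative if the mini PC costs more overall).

desktop PC: $0.00 + (182/1000) kW × 500 h × $0.16 = $0.00 + $14.56 = $14.56
mini PC: $213.46 + (31/1000) kW × 500 h × $0.16 = $213.46 + $2.48 = $215.94
Saving = $14.56 − $215.94 = −$201.38

-$201.38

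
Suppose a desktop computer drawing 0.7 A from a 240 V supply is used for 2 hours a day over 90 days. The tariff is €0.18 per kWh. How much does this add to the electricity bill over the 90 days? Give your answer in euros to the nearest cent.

Power = 0.7 A × 240 V = 168 W = 0.168 kW
Runtime = 2 h/day × 90 days = 180 h
Energy = 0.168 kW × 180 h = 30.24 kWh
Cost = 30.24 kWh × €0.18/kWh = €5.44

€5.44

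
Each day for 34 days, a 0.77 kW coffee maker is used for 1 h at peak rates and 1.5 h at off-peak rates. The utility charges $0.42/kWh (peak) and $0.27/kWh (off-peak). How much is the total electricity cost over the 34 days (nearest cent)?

Peak energy = 0.77 kW × 1 h × 34 = 26.18 kWh
Off-peak energy = 0.77 kW × 1.5 h × 34 = 39.27 kWh
Cost = 26.18 × $0.42 + 39.27 × $0.27 = $10.9956 + $10.6029 = $21.60

$21.60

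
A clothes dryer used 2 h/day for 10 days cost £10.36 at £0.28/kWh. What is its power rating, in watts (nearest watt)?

1850 W

Energy = £10.36 ÷ £0.28/kWh = 37 kWh
Runtime = 2 h/day × 10 days = 20 h
Power = 37 kWh ÷ 20 h = 1.85 kW = 1850 W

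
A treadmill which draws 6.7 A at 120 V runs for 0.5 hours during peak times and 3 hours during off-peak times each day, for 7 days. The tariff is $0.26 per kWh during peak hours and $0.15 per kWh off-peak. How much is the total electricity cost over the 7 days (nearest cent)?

$3.26

Power = 6.7 A × 120 V = 804 W = 0.804 kW
Peak energy = 0.804 kW × 0.5 h × 7 = 2.814 kWh
Off-peak energy = 0.804 kW × 3 h × 7 = 16.884 kWh
Cost = 2.814 × $0.26 + 16.884 × $0.15 = $0.73164 + $2.5326 = $3.26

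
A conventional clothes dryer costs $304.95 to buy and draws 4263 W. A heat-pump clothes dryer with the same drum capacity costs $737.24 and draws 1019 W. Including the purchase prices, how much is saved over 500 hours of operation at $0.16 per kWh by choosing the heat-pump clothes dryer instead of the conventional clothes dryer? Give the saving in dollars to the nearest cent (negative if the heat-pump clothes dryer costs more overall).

conventional clothes dryer: $304.95 + (4263/1000) kW × 500 h × $0.16 = $304.95 + $341.04 = $645.99
heat-pump clothes dryer: $737.24 + (1019/1000) kW × 500 h × $0.16 = $737.24 + $81.52 = $818.76
Saving = $645.99 − $818.76 = −$172.77

-$172.77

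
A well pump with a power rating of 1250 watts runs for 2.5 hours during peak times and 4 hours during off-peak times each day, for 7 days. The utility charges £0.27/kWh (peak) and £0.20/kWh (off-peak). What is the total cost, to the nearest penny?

Peak energy = 1.25 kW × 2.5 h × 7 = 21.875 kWh
Off-peak energy = 1.25 kW × 4 h × 7 = 35 kWh
Cost = 21.875 × £0.27 + 35 × £0.20 = £5.90625 + £7 = £12.91

£12.91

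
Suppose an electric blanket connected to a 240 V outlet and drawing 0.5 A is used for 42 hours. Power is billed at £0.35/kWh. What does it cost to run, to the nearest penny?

£1.76

Power = 0.5 A × 240 V = 120 W = 0.12 kW
Energy = 0.12 kW × 42 h = 5.04 kWh
Cost = 5.04 kWh × £0.35/kWh = £1.76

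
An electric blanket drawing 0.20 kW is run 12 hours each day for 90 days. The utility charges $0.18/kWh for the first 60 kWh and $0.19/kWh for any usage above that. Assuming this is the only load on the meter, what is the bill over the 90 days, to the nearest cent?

$40.44

Runtime = 12 h/day × 90 days = 1080 h
Energy = 0.2 kW × 1080 h = 216 kWh
Tier 1 (0–60 kWh): 60 × $0.18 = $10.8
Above 60 kWh: 156 × $0.19 = $29.64
Bill = $40.44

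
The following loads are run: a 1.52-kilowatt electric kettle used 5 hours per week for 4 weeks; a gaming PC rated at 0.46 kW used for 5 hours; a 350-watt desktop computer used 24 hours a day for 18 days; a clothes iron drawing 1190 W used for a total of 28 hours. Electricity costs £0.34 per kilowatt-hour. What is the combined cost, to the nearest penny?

£73.85

electric kettle: Runtime = 5 h/week × 4 weeks = 20 h
electric kettle: 1.52 kW × 20 h = 30.4 kWh
gaming PC: 0.46 kW × 5 h = 2.3 kWh
desktop computer: Runtime = 24 h × 18 = 432 h
desktop computer: 0.35 kW × 432 h = 151.2 kWh
clothes iron: 1.19 kW × 28 h = 33.32 kWh
Total energy = 217.22 kWh
Cost = 217.22 × £0.34 = £73.85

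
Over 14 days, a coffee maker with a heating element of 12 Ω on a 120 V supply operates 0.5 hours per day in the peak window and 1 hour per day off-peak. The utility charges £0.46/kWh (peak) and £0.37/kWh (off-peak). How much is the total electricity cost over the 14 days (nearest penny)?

£10.08

Power = V²/R = 120²/12 = 1200 W = 1.2 kW
Peak energy = 1.2 kW × 0.5 h × 14 = 8.4 kWh
Off-peak energy = 1.2 kW × 1 h × 14 = 16.8 kWh
Cost = 8.4 × £0.46 + 16.8 × £0.37 = £3.864 + £6.216 = £10.08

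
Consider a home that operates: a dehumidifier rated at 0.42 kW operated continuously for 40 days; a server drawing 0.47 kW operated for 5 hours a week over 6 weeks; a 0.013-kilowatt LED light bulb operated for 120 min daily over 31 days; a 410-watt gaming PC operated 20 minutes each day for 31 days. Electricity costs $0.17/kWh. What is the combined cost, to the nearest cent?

$71.80

dehumidifier: Runtime = 24 h × 40 = 960 h
dehumidifier: 0.42 kW × 960 h = 403.2 kWh
server: Runtime = 5 h/week × 6 weeks = 30 h
server: 0.47 kW × 30 h = 14.1 kWh
LED light bulb: Runtime = 120 min × 31 = 3720 min = 62 h
LED light bulb: 0.013 kW × 62 h = 0.806 kWh
gaming PC: Runtime = 20 min × 31 = 620 min = 10.333333… h
gaming PC: 0.41 kW × 10.333333… h = 4.236666… kWh
Total energy = 422.342666… kWh
Cost = 422.342666… × $0.17 = $71.80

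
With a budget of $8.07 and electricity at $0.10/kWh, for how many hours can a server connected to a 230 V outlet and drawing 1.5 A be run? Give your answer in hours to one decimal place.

233.9 h

Power = 1.5 A × 230 V = 345 W = 0.345 kW
Energy available = $8.07 ÷ $0.10/kWh = 80.7 kWh
Hours = 80.7 kWh ÷ 0.345 kW = 233.9 h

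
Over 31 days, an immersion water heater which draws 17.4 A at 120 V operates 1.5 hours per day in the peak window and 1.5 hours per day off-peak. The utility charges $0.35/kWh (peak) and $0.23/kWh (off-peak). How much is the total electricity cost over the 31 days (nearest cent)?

Power = 17.4 A × 120 V = 2088 W = 2.088 kW
Peak energy = 2.088 kW × 1.5 h × 31 = 97.092 kWh
Off-peak energy = 2.088 kW × 1.5 h × 31 = 97.092 kWh
Cost = 97.092 × $0.35 + 97.092 × $0.23 = $33.9822 + $22.33116 = $56.31

$56.31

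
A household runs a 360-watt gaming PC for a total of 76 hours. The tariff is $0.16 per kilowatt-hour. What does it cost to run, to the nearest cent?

$4.38

Energy = 0.36 kW × 76 h = 27.36 kWh
Cost = 27.36 kWh × $0.16/kWh = $4.38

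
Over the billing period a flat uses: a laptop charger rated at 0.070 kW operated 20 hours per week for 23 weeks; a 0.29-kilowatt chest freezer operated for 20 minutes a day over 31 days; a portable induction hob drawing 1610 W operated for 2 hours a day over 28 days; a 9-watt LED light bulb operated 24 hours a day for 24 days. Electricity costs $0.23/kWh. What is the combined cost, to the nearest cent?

$30.02

laptop charger: Runtime = 20 h/week × 23 weeks = 460 h
laptop charger: 0.07 kW × 460 h = 32.2 kWh
chest freezer: Runtime = 20 min × 31 = 620 min = 10.333333… h
chest freezer: 0.29 kW × 10.333333… h = 2.996666… kWh
portable induction hob: Runtime = 2 h/day × 28 days = 56 h
portable induction hob: 1.61 kW × 56 h = 90.16 kWh
LED light bulb: Runtime = 24 h × 24 = 576 h
LED light bulb: 0.009 kW × 576 h = 5.184 kWh
Total energy = 130.540666… kWh
Cost = 130.540666… × $0.23 = $30.02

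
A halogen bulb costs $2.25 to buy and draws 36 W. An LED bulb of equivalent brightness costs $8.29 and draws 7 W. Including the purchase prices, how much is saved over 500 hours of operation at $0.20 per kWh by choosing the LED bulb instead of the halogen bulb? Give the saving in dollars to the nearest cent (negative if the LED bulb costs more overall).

halogen bulb: $2.25 + (36/1000) kW × 500 h × $0.20 = $2.25 + $3.6 = $5.85
LED bulb: $8.29 + (7/1000) kW × 500 h × $0.20 = $8.29 + $0.7 = $8.99
Saving = $5.85 − $8.99 = −$3.14

-$3.14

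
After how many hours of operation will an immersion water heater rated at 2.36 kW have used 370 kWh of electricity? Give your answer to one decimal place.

Hours = 370 kWh ÷ 2.36 kW = 156.8 h

156.8 h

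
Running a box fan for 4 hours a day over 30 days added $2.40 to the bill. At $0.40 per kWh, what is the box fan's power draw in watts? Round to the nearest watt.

50 W

Energy = $2.40 ÷ $0.40/kWh = 6 kWh
Runtime = 4 h/day × 30 days = 120 h
Power = 6 kWh ÷ 120 h = 0.05 kW = 50 W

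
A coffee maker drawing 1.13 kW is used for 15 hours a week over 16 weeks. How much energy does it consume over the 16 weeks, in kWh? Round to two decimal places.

271.20 kWh

Runtime = 15 h/week × 16 weeks = 240 h
Energy = 1.13 kW × 240 h = 271.2 kWh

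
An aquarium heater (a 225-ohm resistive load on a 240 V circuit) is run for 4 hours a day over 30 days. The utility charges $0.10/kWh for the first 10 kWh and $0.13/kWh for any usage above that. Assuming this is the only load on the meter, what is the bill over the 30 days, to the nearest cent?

$3.69

Power = V²/R = 240²/225 = 256 W = 0.256 kW
Runtime = 4 h/day × 30 days = 120 h
Energy = 0.256 kW × 120 h = 30.72 kWh
Tier 1 (0–10 kWh): 10 × $0.10 = $1
Above 10 kWh: 20.72 × $0.13 = $2.6936
Bill = $3.69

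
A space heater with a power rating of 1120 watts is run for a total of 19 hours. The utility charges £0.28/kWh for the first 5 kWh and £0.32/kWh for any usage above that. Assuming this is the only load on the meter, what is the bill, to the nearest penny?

Energy = 1.12 kW × 19 h = 21.28 kWh
Tier 1 (0–5 kWh): 5 × £0.28 = £1.4
Above 5 kWh: 16.28 × £0.32 = £5.2096
Bill = £6.61

£6.61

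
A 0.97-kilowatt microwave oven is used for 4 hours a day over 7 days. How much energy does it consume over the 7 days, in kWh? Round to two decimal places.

Runtime = 4 h/day × 7 days = 28 h
Energy = 0.97 kW × 28 h = 27.16 kWh

27.16 kWh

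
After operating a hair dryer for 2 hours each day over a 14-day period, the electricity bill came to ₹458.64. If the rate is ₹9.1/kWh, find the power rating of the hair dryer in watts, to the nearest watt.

Energy = ₹458.64 ÷ ₹9.1/kWh = 50.4 kWh
Runtime = 2 h/day × 14 days = 28 h
Power = 50.4 kWh ÷ 28 h = 1.8 kW = 1800 W

1800 W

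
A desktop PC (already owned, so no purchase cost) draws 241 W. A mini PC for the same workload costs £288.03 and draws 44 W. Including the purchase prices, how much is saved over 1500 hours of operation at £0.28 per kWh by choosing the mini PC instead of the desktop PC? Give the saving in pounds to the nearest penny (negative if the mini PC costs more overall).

desktop PC: £0.00 + (241/1000) kW × 1500 h × £0.28 = £0.00 + £101.22 = £101.22
mini PC: £288.03 + (44/1000) kW × 1500 h × £0.28 = £288.03 + £18.48 = £306.51
Saving = £101.22 − £306.51 = −£205.29

-£205.29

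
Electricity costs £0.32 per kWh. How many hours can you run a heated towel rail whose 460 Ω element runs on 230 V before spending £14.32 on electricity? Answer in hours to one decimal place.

389.1 h

Power = V²/R = 230²/460 = 115 W = 0.115 kW
Energy available = £14.32 ÷ £0.32/kWh = 44.75 kWh
Hours = 44.75 kWh ÷ 0.115 kW = 389.1 h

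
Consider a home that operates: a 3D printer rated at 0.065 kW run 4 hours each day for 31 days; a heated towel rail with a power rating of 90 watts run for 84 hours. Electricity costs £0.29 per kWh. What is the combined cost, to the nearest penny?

3D printer: Runtime = 4 h/day × 31 days = 124 h
3D printer: 0.065 kW × 124 h = 8.06 kWh
heated towel rail: 0.09 kW × 84 h = 7.56 kWh
Total energy = 15.62 kWh
Cost = 15.62 × £0.29 = £4.53

£4.53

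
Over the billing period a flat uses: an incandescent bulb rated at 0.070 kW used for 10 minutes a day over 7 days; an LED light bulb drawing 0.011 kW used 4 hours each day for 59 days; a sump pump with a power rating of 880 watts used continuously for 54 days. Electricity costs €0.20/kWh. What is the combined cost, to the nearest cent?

€228.63

incandescent bulb: Runtime = 10 min × 7 = 70 min = 1.166666… h
incandescent bulb: 0.07 kW × 1.166666… h = 0.081666… kWh
LED light bulb: Runtime = 4 h/day × 59 days = 236 h
LED light bulb: 0.011 kW × 236 h = 2.596 kWh
sump pump: Runtime = 24 h × 54 = 1296 h
sump pump: 0.88 kW × 1296 h = 1140.48 kWh
Total energy = 1143.157666… kWh
Cost = 1143.157666… × €0.20 = €228.63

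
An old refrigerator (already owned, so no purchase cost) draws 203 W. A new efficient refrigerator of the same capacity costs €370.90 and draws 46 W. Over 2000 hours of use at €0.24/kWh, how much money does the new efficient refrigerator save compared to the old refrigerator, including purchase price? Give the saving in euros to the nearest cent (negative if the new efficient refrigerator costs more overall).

-€295.54

old refrigerator: €0.00 + (203/1000) kW × 2000 h × €0.24 = €0.00 + €97.44 = €97.44
new efficient refrigerator: €370.90 + (46/1000) kW × 2000 h × €0.24 = €370.90 + €22.08 = €392.98
Saving = €97.44 − €392.98 = −€295.54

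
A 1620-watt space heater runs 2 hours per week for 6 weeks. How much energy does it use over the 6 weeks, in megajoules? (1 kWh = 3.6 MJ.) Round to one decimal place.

70.0 MJ

Runtime = 2 h/week × 6 weeks = 12 h
Energy = 1.62 kW × 12 h = 19.44 kWh
= 19.44 × 3.6 MJ = 70.0 MJ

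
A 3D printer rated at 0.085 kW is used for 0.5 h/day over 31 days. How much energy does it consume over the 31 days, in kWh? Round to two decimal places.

Runtime = 0.5 h/day × 31 days = 15.5 h
Energy = 0.085 kW × 15.5 h = 1.3175 kWh ≈ 1.32 kWh

1.32 kWh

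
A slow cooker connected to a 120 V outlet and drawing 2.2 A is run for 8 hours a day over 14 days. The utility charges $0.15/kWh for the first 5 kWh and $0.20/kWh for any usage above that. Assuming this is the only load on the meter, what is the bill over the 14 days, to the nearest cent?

$5.66

Power = 2.2 A × 120 V = 264 W = 0.264 kW
Runtime = 8 h/day × 14 days = 112 h
Energy = 0.264 kW × 112 h = 29.568 kWh
Tier 1 (0–5 kWh): 5 × $0.15 = $0.75
Above 5 kWh: 24.568 × $0.20 = $4.9136
Bill = $5.66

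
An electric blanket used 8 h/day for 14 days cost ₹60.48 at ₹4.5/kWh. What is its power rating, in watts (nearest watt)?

120 W

Energy = ₹60.48 ÷ ₹4.5/kWh = 13.44 kWh
Runtime = 8 h/day × 14 days = 112 h
Power = 13.44 kWh ÷ 112 h = 0.12 kW = 120 W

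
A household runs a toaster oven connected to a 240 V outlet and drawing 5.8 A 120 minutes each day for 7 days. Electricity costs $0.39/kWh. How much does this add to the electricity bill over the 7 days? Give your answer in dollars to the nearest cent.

$7.60

Power = 5.8 A × 240 V = 1392 W = 1.392 kW
Runtime = 120 min × 7 = 840 min = 14 h
Energy = 1.392 kW × 14 h = 19.488 kWh
Cost = 19.488 kWh × $0.39/kWh = $7.60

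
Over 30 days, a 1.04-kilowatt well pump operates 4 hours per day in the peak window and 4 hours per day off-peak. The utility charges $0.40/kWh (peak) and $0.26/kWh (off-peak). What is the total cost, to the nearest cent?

Peak energy = 1.04 kW × 4 h × 30 = 124.8 kWh
Off-peak energy = 1.04 kW × 4 h × 30 = 124.8 kWh
Cost = 124.8 × $0.40 + 124.8 × $0.26 = $49.92 + $32.448 = $82.37

$82.37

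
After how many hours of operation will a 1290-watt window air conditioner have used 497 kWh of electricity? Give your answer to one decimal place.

Hours = 497 kWh ÷ 1.29 kW = 385.3 h

385.3 h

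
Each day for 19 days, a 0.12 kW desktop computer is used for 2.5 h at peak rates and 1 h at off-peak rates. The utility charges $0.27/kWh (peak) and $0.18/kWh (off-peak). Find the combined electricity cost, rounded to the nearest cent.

$1.95

Peak energy = 0.12 kW × 2.5 h × 19 = 5.7 kWh
Off-peak energy = 0.12 kW × 1 h × 19 = 2.28 kWh
Cost = 5.7 × $0.27 + 2.28 × $0.18 = $1.539 + $0.4104 = $1.95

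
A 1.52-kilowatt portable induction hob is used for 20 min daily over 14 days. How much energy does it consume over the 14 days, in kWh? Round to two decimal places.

Runtime = 20 min × 14 = 280 min = 4.666666… h
Energy = 1.52 kW × 4.666666… h = 7.093333… kWh ≈ 7.09 kWh

7.09 kWh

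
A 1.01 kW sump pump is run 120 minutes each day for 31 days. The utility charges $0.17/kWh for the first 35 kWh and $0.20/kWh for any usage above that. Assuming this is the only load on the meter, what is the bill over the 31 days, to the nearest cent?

$11.47

Runtime = 120 min × 31 = 3720 min = 62 h
Energy = 1.01 kW × 62 h = 62.62 kWh
Tier 1 (0–35 kWh): 35 × $0.17 = $5.95
Above 35 kWh: 27.62 × $0.20 = $5.524
Bill = $11.47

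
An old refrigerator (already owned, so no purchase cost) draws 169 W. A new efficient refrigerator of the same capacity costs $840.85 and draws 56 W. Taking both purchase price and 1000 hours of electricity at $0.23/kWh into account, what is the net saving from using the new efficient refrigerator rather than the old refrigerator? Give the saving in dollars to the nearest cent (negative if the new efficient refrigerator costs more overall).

-$814.86

old refrigerator: $0.00 + (169/1000) kW × 1000 h × $0.23 = $0.00 + $38.87 = $38.87
new efficient refrigerator: $840.85 + (56/1000) kW × 1000 h × $0.23 = $840.85 + $12.88 = $853.73
Saving = $38.87 − $853.73 = −$814.86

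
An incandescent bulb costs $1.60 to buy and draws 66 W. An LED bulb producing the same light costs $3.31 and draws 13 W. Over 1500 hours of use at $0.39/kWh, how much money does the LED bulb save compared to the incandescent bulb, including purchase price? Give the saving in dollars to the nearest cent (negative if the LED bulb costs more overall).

$29.30

incandescent bulb: $1.60 + (66/1000) kW × 1500 h × $0.39 = $1.60 + $38.61 = $40.21
LED bulb: $3.31 + (13/1000) kW × 1500 h × $0.39 = $3.31 + $7.605 = $10.915
Saving = $40.21 − $10.915 = $29.295 → $29.30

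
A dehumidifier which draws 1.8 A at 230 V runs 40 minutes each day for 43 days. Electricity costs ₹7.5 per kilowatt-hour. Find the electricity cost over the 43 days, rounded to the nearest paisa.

Power = 1.8 A × 230 V = 414 W = 0.414 kW
Runtime = 40 min × 43 = 1720 min = 28.666666… h
Energy = 0.414 kW × 28.666666… h = 11.868 kWh
Cost = 11.868 kWh × ₹7.5/kWh = ₹89.01

₹89.01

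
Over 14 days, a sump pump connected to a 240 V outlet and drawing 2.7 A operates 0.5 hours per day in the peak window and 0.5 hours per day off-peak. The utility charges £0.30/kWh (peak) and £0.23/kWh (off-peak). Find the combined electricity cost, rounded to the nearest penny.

£2.40

Power = 2.7 A × 240 V = 648 W = 0.648 kW
Peak energy = 0.648 kW × 0.5 h × 14 = 4.536 kWh
Off-peak energy = 0.648 kW × 0.5 h × 14 = 4.536 kWh
Cost = 4.536 × £0.30 + 4.536 × £0.23 = £1.3608 + £1.04328 = £2.40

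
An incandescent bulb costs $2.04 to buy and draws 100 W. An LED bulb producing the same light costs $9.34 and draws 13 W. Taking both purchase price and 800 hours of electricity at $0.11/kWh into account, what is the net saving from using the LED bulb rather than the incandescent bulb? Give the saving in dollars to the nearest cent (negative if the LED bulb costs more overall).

incandescent bulb: $2.04 + (100/1000) kW × 800 h × $0.11 = $2.04 + $8.8 = $10.84
LED bulb: $9.34 + (13/1000) kW × 800 h × $0.11 = $9.34 + $1.144 = $10.484
Saving = $10.84 − $10.484 = $0.356 → $0.36

$0.36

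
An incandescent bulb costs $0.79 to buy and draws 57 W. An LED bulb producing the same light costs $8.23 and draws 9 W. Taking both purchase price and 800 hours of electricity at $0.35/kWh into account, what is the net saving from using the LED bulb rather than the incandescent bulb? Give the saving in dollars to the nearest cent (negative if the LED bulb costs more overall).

incandescent bulb: $0.79 + (57/1000) kW × 800 h × $0.35 = $0.79 + $15.96 = $16.75
LED bulb: $8.23 + (9/1000) kW × 800 h × $0.35 = $8.23 + $2.52 = $10.75
Saving = $16.75 − $10.75 = $6

$6.00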